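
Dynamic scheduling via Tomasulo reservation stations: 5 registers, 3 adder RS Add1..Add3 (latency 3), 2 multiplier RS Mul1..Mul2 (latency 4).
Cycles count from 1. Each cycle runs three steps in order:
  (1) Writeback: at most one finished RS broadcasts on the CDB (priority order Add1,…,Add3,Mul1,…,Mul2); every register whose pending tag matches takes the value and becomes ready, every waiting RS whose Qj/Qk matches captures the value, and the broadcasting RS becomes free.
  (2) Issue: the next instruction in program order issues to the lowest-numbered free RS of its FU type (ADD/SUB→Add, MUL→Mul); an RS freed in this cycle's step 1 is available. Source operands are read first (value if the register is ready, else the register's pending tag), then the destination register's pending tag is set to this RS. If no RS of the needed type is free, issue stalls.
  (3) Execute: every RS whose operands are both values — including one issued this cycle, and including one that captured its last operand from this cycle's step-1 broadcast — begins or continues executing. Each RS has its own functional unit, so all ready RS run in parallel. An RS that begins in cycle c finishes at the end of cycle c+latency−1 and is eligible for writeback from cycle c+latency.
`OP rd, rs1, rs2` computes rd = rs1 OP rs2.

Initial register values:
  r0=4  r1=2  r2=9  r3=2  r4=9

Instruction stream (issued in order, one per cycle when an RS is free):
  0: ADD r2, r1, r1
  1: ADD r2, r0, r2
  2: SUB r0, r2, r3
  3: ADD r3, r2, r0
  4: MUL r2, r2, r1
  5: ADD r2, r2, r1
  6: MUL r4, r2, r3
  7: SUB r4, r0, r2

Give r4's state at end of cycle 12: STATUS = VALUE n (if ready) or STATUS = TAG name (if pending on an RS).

  c1: issue ADD r2<-Add1  regs: r0:4,r1:2,r2:Add1,r3:2,r4:9
  c2: issue ADD r2<-Add2  regs: r0:4,r1:2,r2:Add2,r3:2,r4:9
  c3: issue SUB r0<-Add3  regs: r0:Add3,r1:2,r2:Add2,r3:2,r4:9
  c4: CDB Add1=4; issue ADD r3<-Add1  regs: r0:Add3,r1:2,r2:Add2,r3:Add1,r4:9
  c5: issue MUL r2<-Mul1  regs: r0:Add3,r1:2,r2:Mul1,r3:Add1,r4:9
  c6: stall  regs: r0:Add3,r1:2,r2:Mul1,r3:Add1,r4:9
  c7: CDB Add2=8; issue ADD r2<-Add2  regs: r0:Add3,r1:2,r2:Add2,r3:Add1,r4:9
  c8: issue MUL r4<-Mul2  regs: r0:Add3,r1:2,r2:Add2,r3:Add1,r4:Mul2
  c9: stall  regs: r0:Add3,r1:2,r2:Add2,r3:Add1,r4:Mul2
  c10: CDB Add3=6; issue SUB r4<-Add3  regs: r0:6,r1:2,r2:Add2,r3:Add1,r4:Add3
  c11: CDB Mul1=16  regs: r0:6,r1:2,r2:Add2,r3:Add1,r4:Add3
  c12: -  regs: r0:6,r1:2,r2:Add2,r3:Add1,r4:Add3

STATUS = TAG Add3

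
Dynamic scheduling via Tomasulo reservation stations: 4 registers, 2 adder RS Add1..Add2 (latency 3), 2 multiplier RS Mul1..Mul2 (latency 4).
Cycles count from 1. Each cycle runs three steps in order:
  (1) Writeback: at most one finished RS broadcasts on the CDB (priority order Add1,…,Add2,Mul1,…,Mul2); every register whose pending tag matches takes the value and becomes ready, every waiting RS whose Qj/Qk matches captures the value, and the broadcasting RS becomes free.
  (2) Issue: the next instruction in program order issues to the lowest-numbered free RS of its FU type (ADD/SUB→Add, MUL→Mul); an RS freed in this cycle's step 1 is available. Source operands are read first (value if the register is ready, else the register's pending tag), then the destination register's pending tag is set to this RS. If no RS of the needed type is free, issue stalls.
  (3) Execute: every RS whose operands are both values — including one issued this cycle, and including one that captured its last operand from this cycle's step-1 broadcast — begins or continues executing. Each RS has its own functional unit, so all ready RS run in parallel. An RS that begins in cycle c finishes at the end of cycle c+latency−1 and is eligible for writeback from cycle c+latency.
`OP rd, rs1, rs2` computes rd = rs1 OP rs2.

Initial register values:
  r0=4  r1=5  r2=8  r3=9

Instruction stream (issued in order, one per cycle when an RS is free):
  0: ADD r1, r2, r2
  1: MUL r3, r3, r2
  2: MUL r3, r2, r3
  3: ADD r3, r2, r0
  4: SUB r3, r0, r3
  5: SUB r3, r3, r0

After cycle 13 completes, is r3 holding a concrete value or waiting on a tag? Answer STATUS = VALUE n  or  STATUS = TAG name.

cycle 1: issue ADD r1<-Add1 // r0:4,r1:Add1,r2:8,r3:9
cycle 2: issue MUL r3<-Mul1 // r0:4,r1:Add1,r2:8,r3:Mul1
cycle 3: issue MUL r3<-Mul2 // r0:4,r1:Add1,r2:8,r3:Mul2
cycle 4: CDB Add1=16; issue ADD r3<-Add1 // r0:4,r1:16,r2:8,r3:Add1
cycle 5: issue SUB r3<-Add2 // r0:4,r1:16,r2:8,r3:Add2
cycle 6: CDB Mul1=72; stall // r0:4,r1:16,r2:8,r3:Add2
cycle 7: CDB Add1=12; issue SUB r3<-Add1 // r0:4,r1:16,r2:8,r3:Add1
cycle 8: - // r0:4,r1:16,r2:8,r3:Add1
cycle 9: - // r0:4,r1:16,r2:8,r3:Add1
cycle 10: CDB Add2=-8 // r0:4,r1:16,r2:8,r3:Add1
cycle 11: CDB Mul2=576 // r0:4,r1:16,r2:8,r3:Add1
cycle 12: - // r0:4,r1:16,r2:8,r3:Add1
cycle 13: CDB Add1=-12 // r0:4,r1:16,r2:8,r3:-12

STATUS = VALUE -12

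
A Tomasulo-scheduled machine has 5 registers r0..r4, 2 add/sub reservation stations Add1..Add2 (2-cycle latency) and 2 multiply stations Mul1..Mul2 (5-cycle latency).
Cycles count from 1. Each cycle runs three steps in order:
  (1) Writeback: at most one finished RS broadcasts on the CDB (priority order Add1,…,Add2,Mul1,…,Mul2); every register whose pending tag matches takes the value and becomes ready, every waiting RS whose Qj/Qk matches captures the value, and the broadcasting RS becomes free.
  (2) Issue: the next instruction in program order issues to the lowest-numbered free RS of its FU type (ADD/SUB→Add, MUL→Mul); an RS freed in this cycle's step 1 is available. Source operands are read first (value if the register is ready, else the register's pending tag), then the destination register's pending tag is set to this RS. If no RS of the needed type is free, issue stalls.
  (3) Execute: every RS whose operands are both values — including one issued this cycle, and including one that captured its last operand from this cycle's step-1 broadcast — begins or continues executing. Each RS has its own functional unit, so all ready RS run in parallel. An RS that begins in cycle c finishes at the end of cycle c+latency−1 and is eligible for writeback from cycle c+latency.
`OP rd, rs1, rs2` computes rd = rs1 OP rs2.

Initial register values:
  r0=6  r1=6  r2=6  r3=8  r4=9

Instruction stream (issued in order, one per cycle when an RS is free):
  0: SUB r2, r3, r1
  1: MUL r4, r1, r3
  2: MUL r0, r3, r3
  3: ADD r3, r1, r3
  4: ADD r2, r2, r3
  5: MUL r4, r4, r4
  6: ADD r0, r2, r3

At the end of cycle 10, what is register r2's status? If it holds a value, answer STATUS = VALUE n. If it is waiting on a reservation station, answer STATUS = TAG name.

STATUS = VALUE 16

c1: issue SUB r2<-Add1 | r0:6,r1:6,r2:Add1,r3:8,r4:9
c2: issue MUL r4<-Mul1 | r0:6,r1:6,r2:Add1,r3:8,r4:Mul1
c3: CDB Add1=2; issue MUL r0<-Mul2 | r0:Mul2,r1:6,r2:2,r3:8,r4:Mul1
c4: issue ADD r3<-Add1 | r0:Mul2,r1:6,r2:2,r3:Add1,r4:Mul1
c5: issue ADD r2<-Add2 | r0:Mul2,r1:6,r2:Add2,r3:Add1,r4:Mul1
c6: CDB Add1=14; stall | r0:Mul2,r1:6,r2:Add2,r3:14,r4:Mul1
c7: CDB Mul1=48; issue MUL r4<-Mul1 | r0:Mul2,r1:6,r2:Add2,r3:14,r4:Mul1
c8: CDB Add2=16; issue ADD r0<-Add1 | r0:Add1,r1:6,r2:16,r3:14,r4:Mul1
c9: CDB Mul2=64 | r0:Add1,r1:6,r2:16,r3:14,r4:Mul1
c10: CDB Add1=30 | r0:30,r1:6,r2:16,r3:14,r4:Mul1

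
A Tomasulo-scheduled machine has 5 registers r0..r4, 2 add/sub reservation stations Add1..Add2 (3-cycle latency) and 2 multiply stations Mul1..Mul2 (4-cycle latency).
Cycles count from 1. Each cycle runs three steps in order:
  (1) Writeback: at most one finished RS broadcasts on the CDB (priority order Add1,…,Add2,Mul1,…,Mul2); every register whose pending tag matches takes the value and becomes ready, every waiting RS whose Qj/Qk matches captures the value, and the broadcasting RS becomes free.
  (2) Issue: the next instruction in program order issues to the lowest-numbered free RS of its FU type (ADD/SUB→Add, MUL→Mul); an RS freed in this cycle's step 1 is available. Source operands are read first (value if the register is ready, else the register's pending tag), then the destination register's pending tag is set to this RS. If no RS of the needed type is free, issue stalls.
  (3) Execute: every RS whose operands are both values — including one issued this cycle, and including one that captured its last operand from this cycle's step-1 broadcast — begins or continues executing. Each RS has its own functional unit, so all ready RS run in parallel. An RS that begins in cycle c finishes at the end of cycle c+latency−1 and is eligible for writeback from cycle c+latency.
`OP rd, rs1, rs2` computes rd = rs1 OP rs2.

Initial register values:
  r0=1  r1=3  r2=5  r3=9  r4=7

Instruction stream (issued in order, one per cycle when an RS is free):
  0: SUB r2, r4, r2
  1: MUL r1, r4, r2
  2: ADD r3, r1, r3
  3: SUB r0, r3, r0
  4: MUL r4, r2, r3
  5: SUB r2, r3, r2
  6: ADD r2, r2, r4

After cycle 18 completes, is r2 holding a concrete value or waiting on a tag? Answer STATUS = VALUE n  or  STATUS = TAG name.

  c1: issue SUB r2<-Add1  regs: r0:1,r1:3,r2:Add1,r3:9,r4:7
  c2: issue MUL r1<-Mul1  regs: r0:1,r1:Mul1,r2:Add1,r3:9,r4:7
  c3: issue ADD r3<-Add2  regs: r0:1,r1:Mul1,r2:Add1,r3:Add2,r4:7
  c4: CDB Add1=2; issue SUB r0<-Add1  regs: r0:Add1,r1:Mul1,r2:2,r3:Add2,r4:7
  c5: issue MUL r4<-Mul2  regs: r0:Add1,r1:Mul1,r2:2,r3:Add2,r4:Mul2
  c6: stall  regs: r0:Add1,r1:Mul1,r2:2,r3:Add2,r4:Mul2
  c7: stall  regs: r0:Add1,r1:Mul1,r2:2,r3:Add2,r4:Mul2
  c8: CDB Mul1=14; stall  regs: r0:Add1,r1:14,r2:2,r3:Add2,r4:Mul2
  c9: stall  regs: r0:Add1,r1:14,r2:2,r3:Add2,r4:Mul2
  c10: stall  regs: r0:Add1,r1:14,r2:2,r3:Add2,r4:Mul2
  c11: CDB Add2=23; issue SUB r2<-Add2  regs: r0:Add1,r1:14,r2:Add2,r3:23,r4:Mul2
  c12: stall  regs: r0:Add1,r1:14,r2:Add2,r3:23,r4:Mul2
  c13: stall  regs: r0:Add1,r1:14,r2:Add2,r3:23,r4:Mul2
  c14: CDB Add1=22; issue ADD r2<-Add1  regs: r0:22,r1:14,r2:Add1,r3:23,r4:Mul2
  c15: CDB Add2=21  regs: r0:22,r1:14,r2:Add1,r3:23,r4:Mul2
  c16: CDB Mul2=46  regs: r0:22,r1:14,r2:Add1,r3:23,r4:46
  c17: -  regs: r0:22,r1:14,r2:Add1,r3:23,r4:46
  c18: -  regs: r0:22,r1:14,r2:Add1,r3:23,r4:46

STATUS = TAG Add1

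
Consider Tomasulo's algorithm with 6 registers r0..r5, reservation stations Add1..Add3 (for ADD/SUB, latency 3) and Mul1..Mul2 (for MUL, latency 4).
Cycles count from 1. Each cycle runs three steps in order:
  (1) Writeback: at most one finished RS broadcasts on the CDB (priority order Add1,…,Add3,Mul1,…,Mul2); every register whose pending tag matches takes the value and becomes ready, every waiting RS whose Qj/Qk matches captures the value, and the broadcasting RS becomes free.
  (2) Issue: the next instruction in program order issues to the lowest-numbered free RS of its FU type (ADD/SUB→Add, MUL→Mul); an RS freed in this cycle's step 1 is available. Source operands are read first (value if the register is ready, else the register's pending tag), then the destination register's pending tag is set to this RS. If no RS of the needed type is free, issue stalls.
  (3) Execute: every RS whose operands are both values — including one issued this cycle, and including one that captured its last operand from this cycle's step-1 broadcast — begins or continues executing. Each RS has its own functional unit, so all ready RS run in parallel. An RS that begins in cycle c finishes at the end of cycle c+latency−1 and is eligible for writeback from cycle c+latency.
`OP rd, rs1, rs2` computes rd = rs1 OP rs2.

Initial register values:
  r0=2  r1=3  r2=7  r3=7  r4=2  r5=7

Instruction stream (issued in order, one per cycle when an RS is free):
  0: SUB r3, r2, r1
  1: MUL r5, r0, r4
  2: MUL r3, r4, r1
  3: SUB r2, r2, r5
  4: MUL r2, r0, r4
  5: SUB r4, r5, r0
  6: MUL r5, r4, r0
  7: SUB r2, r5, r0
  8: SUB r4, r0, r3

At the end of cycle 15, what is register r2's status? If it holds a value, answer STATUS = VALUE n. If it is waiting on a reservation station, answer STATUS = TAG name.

STATUS = TAG Add1

cycle 1: issue SUB r3<-Add1 // r0:2,r1:3,r2:7,r3:Add1,r4:2,r5:7
cycle 2: issue MUL r5<-Mul1 // r0:2,r1:3,r2:7,r3:Add1,r4:2,r5:Mul1
cycle 3: issue MUL r3<-Mul2 // r0:2,r1:3,r2:7,r3:Mul2,r4:2,r5:Mul1
cycle 4: CDB Add1=4; issue SUB r2<-Add1 // r0:2,r1:3,r2:Add1,r3:Mul2,r4:2,r5:Mul1
cycle 5: stall // r0:2,r1:3,r2:Add1,r3:Mul2,r4:2,r5:Mul1
cycle 6: CDB Mul1=4; issue MUL r2<-Mul1 // r0:2,r1:3,r2:Mul1,r3:Mul2,r4:2,r5:4
cycle 7: CDB Mul2=6; issue SUB r4<-Add2 // r0:2,r1:3,r2:Mul1,r3:6,r4:Add2,r5:4
cycle 8: issue MUL r5<-Mul2 // r0:2,r1:3,r2:Mul1,r3:6,r4:Add2,r5:Mul2
cycle 9: CDB Add1=3; issue SUB r2<-Add1 // r0:2,r1:3,r2:Add1,r3:6,r4:Add2,r5:Mul2
cycle 10: CDB Add2=2; issue SUB r4<-Add2 // r0:2,r1:3,r2:Add1,r3:6,r4:Add2,r5:Mul2
cycle 11: CDB Mul1=4 // r0:2,r1:3,r2:Add1,r3:6,r4:Add2,r5:Mul2
cycle 12: - // r0:2,r1:3,r2:Add1,r3:6,r4:Add2,r5:Mul2
cycle 13: CDB Add2=-4 // r0:2,r1:3,r2:Add1,r3:6,r4:-4,r5:Mul2
cycle 14: CDB Mul2=4 // r0:2,r1:3,r2:Add1,r3:6,r4:-4,r5:4
cycle 15: - // r0:2,r1:3,r2:Add1,r3:6,r4:-4,r5:4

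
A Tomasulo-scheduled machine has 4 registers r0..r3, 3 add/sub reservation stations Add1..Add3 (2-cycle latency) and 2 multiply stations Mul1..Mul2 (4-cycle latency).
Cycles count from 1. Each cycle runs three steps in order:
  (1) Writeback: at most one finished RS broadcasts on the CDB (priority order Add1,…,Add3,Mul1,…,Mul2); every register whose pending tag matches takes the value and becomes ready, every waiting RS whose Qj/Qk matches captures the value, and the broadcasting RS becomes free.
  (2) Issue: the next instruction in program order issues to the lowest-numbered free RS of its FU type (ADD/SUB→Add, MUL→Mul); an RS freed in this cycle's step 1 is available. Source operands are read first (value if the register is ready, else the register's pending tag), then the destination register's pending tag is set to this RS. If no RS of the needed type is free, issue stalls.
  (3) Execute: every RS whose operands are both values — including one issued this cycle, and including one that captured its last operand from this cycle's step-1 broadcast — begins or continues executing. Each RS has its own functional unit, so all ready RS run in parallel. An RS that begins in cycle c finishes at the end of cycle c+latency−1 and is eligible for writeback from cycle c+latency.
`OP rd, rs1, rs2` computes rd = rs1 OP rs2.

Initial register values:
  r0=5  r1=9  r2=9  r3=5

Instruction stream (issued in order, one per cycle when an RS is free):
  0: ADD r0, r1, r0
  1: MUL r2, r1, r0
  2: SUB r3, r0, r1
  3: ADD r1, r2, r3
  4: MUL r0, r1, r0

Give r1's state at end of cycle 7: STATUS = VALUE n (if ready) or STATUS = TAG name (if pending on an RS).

STATUS = TAG Add2

c1: issue ADD r0<-Add1 | r0:Add1,r1:9,r2:9,r3:5
c2: issue MUL r2<-Mul1 | r0:Add1,r1:9,r2:Mul1,r3:5
c3: CDB Add1=14; issue SUB r3<-Add1 | r0:14,r1:9,r2:Mul1,r3:Add1
c4: issue ADD r1<-Add2 | r0:14,r1:Add2,r2:Mul1,r3:Add1
c5: CDB Add1=5; issue MUL r0<-Mul2 | r0:Mul2,r1:Add2,r2:Mul1,r3:5
c6: - | r0:Mul2,r1:Add2,r2:Mul1,r3:5
c7: CDB Mul1=126 | r0:Mul2,r1:Add2,r2:126,r3:5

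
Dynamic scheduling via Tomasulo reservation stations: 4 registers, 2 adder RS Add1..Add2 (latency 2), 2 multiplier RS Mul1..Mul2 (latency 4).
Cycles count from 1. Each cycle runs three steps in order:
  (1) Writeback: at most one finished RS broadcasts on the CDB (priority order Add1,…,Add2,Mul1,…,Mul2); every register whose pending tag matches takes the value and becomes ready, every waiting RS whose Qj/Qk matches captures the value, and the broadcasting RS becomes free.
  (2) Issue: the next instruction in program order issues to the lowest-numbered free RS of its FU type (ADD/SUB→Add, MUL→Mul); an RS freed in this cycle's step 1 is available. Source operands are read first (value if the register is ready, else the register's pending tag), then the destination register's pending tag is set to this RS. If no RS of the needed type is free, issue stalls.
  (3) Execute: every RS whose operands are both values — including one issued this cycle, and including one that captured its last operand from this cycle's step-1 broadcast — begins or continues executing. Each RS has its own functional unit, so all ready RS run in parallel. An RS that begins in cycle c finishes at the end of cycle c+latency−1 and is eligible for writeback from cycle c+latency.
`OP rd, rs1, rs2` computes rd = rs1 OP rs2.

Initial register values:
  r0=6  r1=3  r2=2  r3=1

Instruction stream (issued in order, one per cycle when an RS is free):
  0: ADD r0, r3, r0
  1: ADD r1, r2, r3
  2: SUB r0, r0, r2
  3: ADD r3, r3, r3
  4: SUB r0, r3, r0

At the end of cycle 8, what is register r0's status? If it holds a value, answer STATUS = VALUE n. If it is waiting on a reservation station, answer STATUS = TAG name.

c1: issue ADD r0<-Add1 | r0:Add1,r1:3,r2:2,r3:1
c2: issue ADD r1<-Add2 | r0:Add1,r1:Add2,r2:2,r3:1
c3: CDB Add1=7; issue SUB r0<-Add1 | r0:Add1,r1:Add2,r2:2,r3:1
c4: CDB Add2=3; issue ADD r3<-Add2 | r0:Add1,r1:3,r2:2,r3:Add2
c5: CDB Add1=5; issue SUB r0<-Add1 | r0:Add1,r1:3,r2:2,r3:Add2
c6: CDB Add2=2 | r0:Add1,r1:3,r2:2,r3:2
c7: - | r0:Add1,r1:3,r2:2,r3:2
c8: CDB Add1=-3 | r0:-3,r1:3,r2:2,r3:2

STATUS = VALUE -3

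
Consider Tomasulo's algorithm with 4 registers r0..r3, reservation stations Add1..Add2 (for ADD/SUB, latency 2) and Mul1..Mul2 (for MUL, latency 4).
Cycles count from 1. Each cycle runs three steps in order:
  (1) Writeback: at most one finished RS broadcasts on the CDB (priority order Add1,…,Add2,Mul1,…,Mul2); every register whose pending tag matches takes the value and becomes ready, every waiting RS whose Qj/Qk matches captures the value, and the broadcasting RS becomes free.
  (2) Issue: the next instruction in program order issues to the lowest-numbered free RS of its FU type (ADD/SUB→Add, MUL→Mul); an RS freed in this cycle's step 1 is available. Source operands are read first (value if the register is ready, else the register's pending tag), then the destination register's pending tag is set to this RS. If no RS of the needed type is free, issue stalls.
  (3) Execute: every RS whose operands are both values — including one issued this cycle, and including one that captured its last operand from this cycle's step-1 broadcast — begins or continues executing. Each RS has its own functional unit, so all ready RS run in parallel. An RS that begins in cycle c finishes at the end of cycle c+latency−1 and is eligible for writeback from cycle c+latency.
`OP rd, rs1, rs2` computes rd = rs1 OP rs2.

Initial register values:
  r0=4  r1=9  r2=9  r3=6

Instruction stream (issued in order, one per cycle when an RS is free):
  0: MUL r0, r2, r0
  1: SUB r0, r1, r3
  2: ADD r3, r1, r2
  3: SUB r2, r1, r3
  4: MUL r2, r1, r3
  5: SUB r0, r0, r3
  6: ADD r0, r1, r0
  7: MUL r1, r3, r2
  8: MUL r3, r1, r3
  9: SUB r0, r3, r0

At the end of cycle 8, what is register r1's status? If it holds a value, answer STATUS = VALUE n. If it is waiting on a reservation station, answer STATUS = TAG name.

STATUS = TAG Mul1

c1: issue MUL r0<-Mul1 | r0:Mul1,r1:9,r2:9,r3:6
c2: issue SUB r0<-Add1 | r0:Add1,r1:9,r2:9,r3:6
c3: issue ADD r3<-Add2 | r0:Add1,r1:9,r2:9,r3:Add2
c4: CDB Add1=3; issue SUB r2<-Add1 | r0:3,r1:9,r2:Add1,r3:Add2
c5: CDB Add2=18; issue MUL r2<-Mul2 | r0:3,r1:9,r2:Mul2,r3:18
c6: CDB Mul1=36; issue SUB r0<-Add2 | r0:Add2,r1:9,r2:Mul2,r3:18
c7: CDB Add1=-9; issue ADD r0<-Add1 | r0:Add1,r1:9,r2:Mul2,r3:18
c8: CDB Add2=-15; issue MUL r1<-Mul1 | r0:Add1,r1:Mul1,r2:Mul2,r3:18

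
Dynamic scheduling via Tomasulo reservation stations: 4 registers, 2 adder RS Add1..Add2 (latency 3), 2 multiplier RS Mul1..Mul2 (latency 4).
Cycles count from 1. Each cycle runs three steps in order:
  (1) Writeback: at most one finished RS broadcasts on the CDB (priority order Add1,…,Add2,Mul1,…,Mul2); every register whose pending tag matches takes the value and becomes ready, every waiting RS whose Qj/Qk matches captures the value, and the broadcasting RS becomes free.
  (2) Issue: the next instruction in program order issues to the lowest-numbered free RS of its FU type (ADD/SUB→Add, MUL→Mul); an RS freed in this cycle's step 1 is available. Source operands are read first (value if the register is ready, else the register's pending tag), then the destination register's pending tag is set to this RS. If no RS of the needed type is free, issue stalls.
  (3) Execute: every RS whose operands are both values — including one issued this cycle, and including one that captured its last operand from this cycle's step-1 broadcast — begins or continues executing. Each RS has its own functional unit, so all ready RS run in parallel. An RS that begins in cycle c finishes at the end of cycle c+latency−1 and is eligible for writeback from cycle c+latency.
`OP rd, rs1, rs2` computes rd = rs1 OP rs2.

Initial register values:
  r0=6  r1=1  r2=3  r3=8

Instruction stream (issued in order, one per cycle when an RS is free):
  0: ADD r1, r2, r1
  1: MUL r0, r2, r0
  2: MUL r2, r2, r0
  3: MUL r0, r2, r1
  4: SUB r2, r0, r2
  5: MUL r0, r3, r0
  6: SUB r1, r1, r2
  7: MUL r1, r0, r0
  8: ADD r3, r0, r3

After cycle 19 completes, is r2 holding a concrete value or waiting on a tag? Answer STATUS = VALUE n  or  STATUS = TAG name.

c1: issue ADD r1<-Add1 | r0:6,r1:Add1,r2:3,r3:8
c2: issue MUL r0<-Mul1 | r0:Mul1,r1:Add1,r2:3,r3:8
c3: issue MUL r2<-Mul2 | r0:Mul1,r1:Add1,r2:Mul2,r3:8
c4: CDB Add1=4; stall | r0:Mul1,r1:4,r2:Mul2,r3:8
c5: stall | r0:Mul1,r1:4,r2:Mul2,r3:8
c6: CDB Mul1=18; issue MUL r0<-Mul1 | r0:Mul1,r1:4,r2:Mul2,r3:8
c7: issue SUB r2<-Add1 | r0:Mul1,r1:4,r2:Add1,r3:8
c8: stall | r0:Mul1,r1:4,r2:Add1,r3:8
c9: stall | r0:Mul1,r1:4,r2:Add1,r3:8
c10: CDB Mul2=54; issue MUL r0<-Mul2 | r0:Mul2,r1:4,r2:Add1,r3:8
c11: issue SUB r1<-Add2 | r0:Mul2,r1:Add2,r2:Add1,r3:8
c12: stall | r0:Mul2,r1:Add2,r2:Add1,r3:8
c13: stall | r0:Mul2,r1:Add2,r2:Add1,r3:8
c14: CDB Mul1=216; issue MUL r1<-Mul1 | r0:Mul2,r1:Mul1,r2:Add1,r3:8
c15: stall | r0:Mul2,r1:Mul1,r2:Add1,r3:8
c16: stall | r0:Mul2,r1:Mul1,r2:Add1,r3:8
c17: CDB Add1=162; issue ADD r3<-Add1 | r0:Mul2,r1:Mul1,r2:162,r3:Add1
c18: CDB Mul2=1728 | r0:1728,r1:Mul1,r2:162,r3:Add1
c19: - | r0:1728,r1:Mul1,r2:162,r3:Add1

STATUS = VALUE 162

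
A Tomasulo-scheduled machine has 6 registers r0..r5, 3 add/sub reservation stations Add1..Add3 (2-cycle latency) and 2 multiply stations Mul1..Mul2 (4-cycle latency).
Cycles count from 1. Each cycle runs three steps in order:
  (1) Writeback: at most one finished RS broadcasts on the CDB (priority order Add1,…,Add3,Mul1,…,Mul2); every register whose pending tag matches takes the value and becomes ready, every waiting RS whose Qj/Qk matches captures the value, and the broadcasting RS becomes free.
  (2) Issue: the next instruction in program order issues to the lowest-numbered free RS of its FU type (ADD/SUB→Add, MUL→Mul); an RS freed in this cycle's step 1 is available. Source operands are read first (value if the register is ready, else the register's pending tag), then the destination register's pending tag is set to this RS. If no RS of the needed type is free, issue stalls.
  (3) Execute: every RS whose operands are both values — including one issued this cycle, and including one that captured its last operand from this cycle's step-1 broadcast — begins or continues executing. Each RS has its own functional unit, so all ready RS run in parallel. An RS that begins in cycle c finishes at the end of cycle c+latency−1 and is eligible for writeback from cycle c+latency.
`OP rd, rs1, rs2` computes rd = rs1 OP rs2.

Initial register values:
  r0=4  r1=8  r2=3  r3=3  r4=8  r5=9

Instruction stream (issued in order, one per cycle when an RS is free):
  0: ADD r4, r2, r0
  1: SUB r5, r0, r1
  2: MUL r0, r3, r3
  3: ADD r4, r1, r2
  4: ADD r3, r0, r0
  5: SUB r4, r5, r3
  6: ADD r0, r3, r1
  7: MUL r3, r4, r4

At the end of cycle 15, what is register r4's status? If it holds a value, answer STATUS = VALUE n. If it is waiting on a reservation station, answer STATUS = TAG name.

  c1: issue ADD r4<-Add1  regs: r0:4,r1:8,r2:3,r3:3,r4:Add1,r5:9
  c2: issue SUB r5<-Add2  regs: r0:4,r1:8,r2:3,r3:3,r4:Add1,r5:Add2
  c3: CDB Add1=7; issue MUL r0<-Mul1  regs: r0:Mul1,r1:8,r2:3,r3:3,r4:7,r5:Add2
  c4: CDB Add2=-4; issue ADD r4<-Add1  regs: r0:Mul1,r1:8,r2:3,r3:3,r4:Add1,r5:-4
  c5: issue ADD r3<-Add2  regs: r0:Mul1,r1:8,r2:3,r3:Add2,r4:Add1,r5:-4
  c6: CDB Add1=11; issue SUB r4<-Add1  regs: r0:Mul1,r1:8,r2:3,r3:Add2,r4:Add1,r5:-4
  c7: CDB Mul1=9; issue ADD r0<-Add3  regs: r0:Add3,r1:8,r2:3,r3:Add2,r4:Add1,r5:-4
  c8: issue MUL r3<-Mul1  regs: r0:Add3,r1:8,r2:3,r3:Mul1,r4:Add1,r5:-4
  c9: CDB Add2=18  regs: r0:Add3,r1:8,r2:3,r3:Mul1,r4:Add1,r5:-4
  c10: -  regs: r0:Add3,r1:8,r2:3,r3:Mul1,r4:Add1,r5:-4
  c11: CDB Add1=-22  regs: r0:Add3,r1:8,r2:3,r3:Mul1,r4:-22,r5:-4
  c12: CDB Add3=26  regs: r0:26,r1:8,r2:3,r3:Mul1,r4:-22,r5:-4
  c13: -  regs: r0:26,r1:8,r2:3,r3:Mul1,r4:-22,r5:-4
  c14: -  regs: r0:26,r1:8,r2:3,r3:Mul1,r4:-22,r5:-4
  c15: CDB Mul1=484  regs: r0:26,r1:8,r2:3,r3:484,r4:-22,r5:-4

STATUS = VALUE -22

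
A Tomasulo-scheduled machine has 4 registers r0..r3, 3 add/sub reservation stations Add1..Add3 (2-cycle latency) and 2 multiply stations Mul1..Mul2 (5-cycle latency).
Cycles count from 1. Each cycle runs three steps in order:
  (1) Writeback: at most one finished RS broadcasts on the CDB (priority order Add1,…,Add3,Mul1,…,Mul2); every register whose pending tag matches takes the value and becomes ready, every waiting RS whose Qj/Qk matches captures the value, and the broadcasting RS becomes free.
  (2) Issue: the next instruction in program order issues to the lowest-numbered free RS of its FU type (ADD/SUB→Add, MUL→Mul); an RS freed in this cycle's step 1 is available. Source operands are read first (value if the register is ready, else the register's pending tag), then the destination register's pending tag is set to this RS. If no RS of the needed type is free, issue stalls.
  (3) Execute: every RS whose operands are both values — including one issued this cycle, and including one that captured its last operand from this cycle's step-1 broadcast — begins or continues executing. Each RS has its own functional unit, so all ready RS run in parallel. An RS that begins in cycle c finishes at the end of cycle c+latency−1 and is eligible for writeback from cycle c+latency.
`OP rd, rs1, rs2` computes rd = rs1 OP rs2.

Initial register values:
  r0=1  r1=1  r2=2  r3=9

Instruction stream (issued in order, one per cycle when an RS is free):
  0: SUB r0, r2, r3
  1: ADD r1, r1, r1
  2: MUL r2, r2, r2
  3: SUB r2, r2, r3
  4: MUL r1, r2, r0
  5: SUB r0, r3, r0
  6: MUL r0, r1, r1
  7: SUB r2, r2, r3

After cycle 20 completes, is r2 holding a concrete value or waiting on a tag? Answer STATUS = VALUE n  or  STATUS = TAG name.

  c1: issue SUB r0<-Add1  regs: r0:Add1,r1:1,r2:2,r3:9
  c2: issue ADD r1<-Add2  regs: r0:Add1,r1:Add2,r2:2,r3:9
  c3: CDB Add1=-7; issue MUL r2<-Mul1  regs: r0:-7,r1:Add2,r2:Mul1,r3:9
  c4: CDB Add2=2; issue SUB r2<-Add1  regs: r0:-7,r1:2,r2:Add1,r3:9
  c5: issue MUL r1<-Mul2  regs: r0:-7,r1:Mul2,r2:Add1,r3:9
  c6: issue SUB r0<-Add2  regs: r0:Add2,r1:Mul2,r2:Add1,r3:9
  c7: stall  regs: r0:Add2,r1:Mul2,r2:Add1,r3:9
  c8: CDB Add2=16; stall  regs: r0:16,r1:Mul2,r2:Add1,r3:9
  c9: CDB Mul1=4; issue MUL r0<-Mul1  regs: r0:Mul1,r1:Mul2,r2:Add1,r3:9
  c10: issue SUB r2<-Add2  regs: r0:Mul1,r1:Mul2,r2:Add2,r3:9
  c11: CDB Add1=-5  regs: r0:Mul1,r1:Mul2,r2:Add2,r3:9
  c12: -  regs: r0:Mul1,r1:Mul2,r2:Add2,r3:9
  c13: CDB Add2=-14  regs: r0:Mul1,r1:Mul2,r2:-14,r3:9
  c14: -  regs: r0:Mul1,r1:Mul2,r2:-14,r3:9
  c15: -  regs: r0:Mul1,r1:Mul2,r2:-14,r3:9
  c16: CDB Mul2=35  regs: r0:Mul1,r1:35,r2:-14,r3:9
  c17: -  regs: r0:Mul1,r1:35,r2:-14,r3:9
  c18: -  regs: r0:Mul1,r1:35,r2:-14,r3:9
  c19: -  regs: r0:Mul1,r1:35,r2:-14,r3:9
  c20: -  regs: r0:Mul1,r1:35,r2:-14,r3:9

STATUS = VALUE -14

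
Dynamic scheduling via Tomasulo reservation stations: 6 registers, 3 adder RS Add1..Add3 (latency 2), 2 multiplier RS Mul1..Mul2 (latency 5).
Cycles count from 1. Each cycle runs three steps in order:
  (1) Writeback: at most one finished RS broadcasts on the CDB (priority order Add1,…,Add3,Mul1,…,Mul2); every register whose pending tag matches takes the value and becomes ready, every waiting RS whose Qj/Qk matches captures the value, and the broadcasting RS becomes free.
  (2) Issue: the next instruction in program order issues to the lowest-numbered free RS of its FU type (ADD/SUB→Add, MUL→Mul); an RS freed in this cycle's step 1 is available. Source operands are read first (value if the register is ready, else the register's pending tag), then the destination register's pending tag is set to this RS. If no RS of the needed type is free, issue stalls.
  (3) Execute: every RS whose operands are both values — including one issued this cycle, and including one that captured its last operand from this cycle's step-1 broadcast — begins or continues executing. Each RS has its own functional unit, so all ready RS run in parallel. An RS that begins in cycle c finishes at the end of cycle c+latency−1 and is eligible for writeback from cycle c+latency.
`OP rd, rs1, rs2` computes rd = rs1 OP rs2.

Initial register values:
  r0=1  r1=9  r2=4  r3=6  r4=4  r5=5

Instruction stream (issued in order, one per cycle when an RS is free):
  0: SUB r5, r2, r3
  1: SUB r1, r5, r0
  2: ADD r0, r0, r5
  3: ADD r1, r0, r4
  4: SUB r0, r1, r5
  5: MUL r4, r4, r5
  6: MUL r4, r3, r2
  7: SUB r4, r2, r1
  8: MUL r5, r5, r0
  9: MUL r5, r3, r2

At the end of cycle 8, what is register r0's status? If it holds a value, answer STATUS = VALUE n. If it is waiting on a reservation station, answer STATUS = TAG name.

STATUS = TAG Add1

cycle 1: issue SUB r5<-Add1 // r0:1,r1:9,r2:4,r3:6,r4:4,r5:Add1
cycle 2: issue SUB r1<-Add2 // r0:1,r1:Add2,r2:4,r3:6,r4:4,r5:Add1
cycle 3: CDB Add1=-2; issue ADD r0<-Add1 // r0:Add1,r1:Add2,r2:4,r3:6,r4:4,r5:-2
cycle 4: issue ADD r1<-Add3 // r0:Add1,r1:Add3,r2:4,r3:6,r4:4,r5:-2
cycle 5: CDB Add1=-1; issue SUB r0<-Add1 // r0:Add1,r1:Add3,r2:4,r3:6,r4:4,r5:-2
cycle 6: CDB Add2=-3; issue MUL r4<-Mul1 // r0:Add1,r1:Add3,r2:4,r3:6,r4:Mul1,r5:-2
cycle 7: CDB Add3=3; issue MUL r4<-Mul2 // r0:Add1,r1:3,r2:4,r3:6,r4:Mul2,r5:-2
cycle 8: issue SUB r4<-Add2 // r0:Add1,r1:3,r2:4,r3:6,r4:Add2,r5:-2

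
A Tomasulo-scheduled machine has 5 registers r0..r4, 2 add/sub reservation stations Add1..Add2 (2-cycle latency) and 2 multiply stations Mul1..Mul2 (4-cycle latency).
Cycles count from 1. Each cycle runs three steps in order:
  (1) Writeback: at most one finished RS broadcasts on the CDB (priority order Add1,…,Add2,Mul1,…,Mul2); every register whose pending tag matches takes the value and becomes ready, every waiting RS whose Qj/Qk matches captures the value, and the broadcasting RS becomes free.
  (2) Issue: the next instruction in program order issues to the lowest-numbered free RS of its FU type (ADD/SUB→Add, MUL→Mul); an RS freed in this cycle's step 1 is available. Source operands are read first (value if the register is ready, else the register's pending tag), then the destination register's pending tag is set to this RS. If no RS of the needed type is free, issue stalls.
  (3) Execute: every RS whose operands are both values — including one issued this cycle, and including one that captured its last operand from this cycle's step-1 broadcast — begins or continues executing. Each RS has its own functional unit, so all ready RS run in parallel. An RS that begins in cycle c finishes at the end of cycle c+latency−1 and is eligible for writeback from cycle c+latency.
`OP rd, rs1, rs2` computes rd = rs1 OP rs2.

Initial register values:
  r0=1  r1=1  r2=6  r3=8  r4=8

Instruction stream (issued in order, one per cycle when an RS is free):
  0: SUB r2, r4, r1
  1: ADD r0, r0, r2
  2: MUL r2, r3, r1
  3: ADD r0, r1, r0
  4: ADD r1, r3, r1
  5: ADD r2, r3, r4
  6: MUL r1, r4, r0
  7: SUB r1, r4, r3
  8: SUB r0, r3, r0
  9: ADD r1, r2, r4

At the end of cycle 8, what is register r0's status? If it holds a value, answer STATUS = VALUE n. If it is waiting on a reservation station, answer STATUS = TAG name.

STATUS = VALUE 9

cycle 1: issue SUB r2<-Add1 // r0:1,r1:1,r2:Add1,r3:8,r4:8
cycle 2: issue ADD r0<-Add2 // r0:Add2,r1:1,r2:Add1,r3:8,r4:8
cycle 3: CDB Add1=7; issue MUL r2<-Mul1 // r0:Add2,r1:1,r2:Mul1,r3:8,r4:8
cycle 4: issue ADD r0<-Add1 // r0:Add1,r1:1,r2:Mul1,r3:8,r4:8
cycle 5: CDB Add2=8; issue ADD r1<-Add2 // r0:Add1,r1:Add2,r2:Mul1,r3:8,r4:8
cycle 6: stall // r0:Add1,r1:Add2,r2:Mul1,r3:8,r4:8
cycle 7: CDB Add1=9; issue ADD r2<-Add1 // r0:9,r1:Add2,r2:Add1,r3:8,r4:8
cycle 8: CDB Add2=9; issue MUL r1<-Mul2 // r0:9,r1:Mul2,r2:Add1,r3:8,r4:8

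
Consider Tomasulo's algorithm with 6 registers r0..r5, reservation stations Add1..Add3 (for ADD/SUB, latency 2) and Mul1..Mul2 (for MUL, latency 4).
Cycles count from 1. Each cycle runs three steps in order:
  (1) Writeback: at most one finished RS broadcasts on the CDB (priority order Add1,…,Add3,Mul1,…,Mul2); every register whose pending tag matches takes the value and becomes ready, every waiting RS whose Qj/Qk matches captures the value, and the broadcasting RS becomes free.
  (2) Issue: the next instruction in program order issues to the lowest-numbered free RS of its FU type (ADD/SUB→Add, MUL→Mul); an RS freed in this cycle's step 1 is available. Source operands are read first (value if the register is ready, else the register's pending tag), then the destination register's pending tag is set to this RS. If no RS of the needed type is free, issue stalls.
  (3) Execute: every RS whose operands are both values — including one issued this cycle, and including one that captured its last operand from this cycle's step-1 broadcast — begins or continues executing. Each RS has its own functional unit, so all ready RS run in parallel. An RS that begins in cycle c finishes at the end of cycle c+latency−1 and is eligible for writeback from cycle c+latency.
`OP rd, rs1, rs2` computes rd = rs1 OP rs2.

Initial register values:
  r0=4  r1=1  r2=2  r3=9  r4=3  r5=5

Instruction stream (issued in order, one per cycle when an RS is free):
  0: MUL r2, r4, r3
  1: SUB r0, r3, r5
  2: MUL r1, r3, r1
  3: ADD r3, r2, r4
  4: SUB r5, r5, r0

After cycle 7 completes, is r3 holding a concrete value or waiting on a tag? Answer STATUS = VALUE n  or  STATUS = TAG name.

cycle 1: issue MUL r2<-Mul1 // r0:4,r1:1,r2:Mul1,r3:9,r4:3,r5:5
cycle 2: issue SUB r0<-Add1 // r0:Add1,r1:1,r2:Mul1,r3:9,r4:3,r5:5
cycle 3: issue MUL r1<-Mul2 // r0:Add1,r1:Mul2,r2:Mul1,r3:9,r4:3,r5:5
cycle 4: CDB Add1=4; issue ADD r3<-Add1 // r0:4,r1:Mul2,r2:Mul1,r3:Add1,r4:3,r5:5
cycle 5: CDB Mul1=27; issue SUB r5<-Add2 // r0:4,r1:Mul2,r2:27,r3:Add1,r4:3,r5:Add2
cycle 6: - // r0:4,r1:Mul2,r2:27,r3:Add1,r4:3,r5:Add2
cycle 7: CDB Add1=30 // r0:4,r1:Mul2,r2:27,r3:30,r4:3,r5:Add2

STATUS = VALUE 30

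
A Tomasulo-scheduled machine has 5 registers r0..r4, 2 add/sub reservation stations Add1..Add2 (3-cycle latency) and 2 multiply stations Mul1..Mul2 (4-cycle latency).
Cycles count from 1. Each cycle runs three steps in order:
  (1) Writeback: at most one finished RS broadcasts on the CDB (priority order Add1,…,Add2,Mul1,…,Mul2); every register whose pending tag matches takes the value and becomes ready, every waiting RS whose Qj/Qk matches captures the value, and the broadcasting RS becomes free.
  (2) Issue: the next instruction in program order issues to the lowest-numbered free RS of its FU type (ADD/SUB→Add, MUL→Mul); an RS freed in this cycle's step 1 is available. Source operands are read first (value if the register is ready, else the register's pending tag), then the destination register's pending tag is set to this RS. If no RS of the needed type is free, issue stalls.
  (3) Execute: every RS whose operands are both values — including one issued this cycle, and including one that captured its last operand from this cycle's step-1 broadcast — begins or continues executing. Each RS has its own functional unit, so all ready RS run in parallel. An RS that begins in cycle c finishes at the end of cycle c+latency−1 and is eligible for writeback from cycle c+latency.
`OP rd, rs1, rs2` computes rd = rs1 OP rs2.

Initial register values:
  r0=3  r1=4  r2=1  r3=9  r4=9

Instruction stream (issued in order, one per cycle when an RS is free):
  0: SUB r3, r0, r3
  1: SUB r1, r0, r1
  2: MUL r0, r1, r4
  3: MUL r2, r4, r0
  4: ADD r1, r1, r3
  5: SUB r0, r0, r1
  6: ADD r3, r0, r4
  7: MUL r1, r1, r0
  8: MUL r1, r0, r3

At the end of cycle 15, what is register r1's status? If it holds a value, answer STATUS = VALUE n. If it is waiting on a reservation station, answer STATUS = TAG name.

STATUS = TAG Mul2

c1: issue SUB r3<-Add1 | r0:3,r1:4,r2:1,r3:Add1,r4:9
c2: issue SUB r1<-Add2 | r0:3,r1:Add2,r2:1,r3:Add1,r4:9
c3: issue MUL r0<-Mul1 | r0:Mul1,r1:Add2,r2:1,r3:Add1,r4:9
c4: CDB Add1=-6; issue MUL r2<-Mul2 | r0:Mul1,r1:Add2,r2:Mul2,r3:-6,r4:9
c5: CDB Add2=-1; issue ADD r1<-Add1 | r0:Mul1,r1:Add1,r2:Mul2,r3:-6,r4:9
c6: issue SUB r0<-Add2 | r0:Add2,r1:Add1,r2:Mul2,r3:-6,r4:9
c7: stall | r0:Add2,r1:Add1,r2:Mul2,r3:-6,r4:9
c8: CDB Add1=-7; issue ADD r3<-Add1 | r0:Add2,r1:-7,r2:Mul2,r3:Add1,r4:9
c9: CDB Mul1=-9; issue MUL r1<-Mul1 | r0:Add2,r1:Mul1,r2:Mul2,r3:Add1,r4:9
c10: stall | r0:Add2,r1:Mul1,r2:Mul2,r3:Add1,r4:9
c11: stall | r0:Add2,r1:Mul1,r2:Mul2,r3:Add1,r4:9
c12: CDB Add2=-2; stall | r0:-2,r1:Mul1,r2:Mul2,r3:Add1,r4:9
c13: CDB Mul2=-81; issue MUL r1<-Mul2 | r0:-2,r1:Mul2,r2:-81,r3:Add1,r4:9
c14: - | r0:-2,r1:Mul2,r2:-81,r3:Add1,r4:9
c15: CDB Add1=7 | r0:-2,r1:Mul2,r2:-81,r3:7,r4:9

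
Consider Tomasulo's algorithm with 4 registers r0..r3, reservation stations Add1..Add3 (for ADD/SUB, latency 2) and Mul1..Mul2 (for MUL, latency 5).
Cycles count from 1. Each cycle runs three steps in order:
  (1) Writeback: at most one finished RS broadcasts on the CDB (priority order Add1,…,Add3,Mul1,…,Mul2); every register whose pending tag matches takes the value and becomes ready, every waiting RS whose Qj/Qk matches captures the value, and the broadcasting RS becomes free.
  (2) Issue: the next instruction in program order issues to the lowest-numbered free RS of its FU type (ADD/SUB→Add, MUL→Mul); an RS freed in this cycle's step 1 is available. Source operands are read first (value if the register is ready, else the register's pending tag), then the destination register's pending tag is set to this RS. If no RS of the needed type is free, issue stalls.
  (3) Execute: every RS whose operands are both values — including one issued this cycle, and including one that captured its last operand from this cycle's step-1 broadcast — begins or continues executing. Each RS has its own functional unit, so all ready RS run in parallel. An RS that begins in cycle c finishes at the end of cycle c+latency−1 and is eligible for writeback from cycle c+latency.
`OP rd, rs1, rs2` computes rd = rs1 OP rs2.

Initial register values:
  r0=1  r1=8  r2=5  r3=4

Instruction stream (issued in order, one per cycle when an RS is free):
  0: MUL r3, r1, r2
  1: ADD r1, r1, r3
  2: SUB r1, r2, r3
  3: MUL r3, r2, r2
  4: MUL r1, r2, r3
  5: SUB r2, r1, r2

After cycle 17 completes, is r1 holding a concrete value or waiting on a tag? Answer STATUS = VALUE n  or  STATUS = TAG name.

STATUS = VALUE 125

  c1: issue MUL r3<-Mul1  regs: r0:1,r1:8,r2:5,r3:Mul1
  c2: issue ADD r1<-Add1  regs: r0:1,r1:Add1,r2:5,r3:Mul1
  c3: issue SUB r1<-Add2  regs: r0:1,r1:Add2,r2:5,r3:Mul1
  c4: issue MUL r3<-Mul2  regs: r0:1,r1:Add2,r2:5,r3:Mul2
  c5: stall  regs: r0:1,r1:Add2,r2:5,r3:Mul2
  c6: CDB Mul1=40; issue MUL r1<-Mul1  regs: r0:1,r1:Mul1,r2:5,r3:Mul2
  c7: issue SUB r2<-Add3  regs: r0:1,r1:Mul1,r2:Add3,r3:Mul2
  c8: CDB Add1=48  regs: r0:1,r1:Mul1,r2:Add3,r3:Mul2
  c9: CDB Add2=-35  regs: r0:1,r1:Mul1,r2:Add3,r3:Mul2
  c10: CDB Mul2=25  regs: r0:1,r1:Mul1,r2:Add3,r3:25
  c11: -  regs: r0:1,r1:Mul1,r2:Add3,r3:25
  c12: -  regs: r0:1,r1:Mul1,r2:Add3,r3:25
  c13: -  regs: r0:1,r1:Mul1,r2:Add3,r3:25
  c14: -  regs: r0:1,r1:Mul1,r2:Add3,r3:25
  c15: CDB Mul1=125  regs: r0:1,r1:125,r2:Add3,r3:25
  c16: -  regs: r0:1,r1:125,r2:Add3,r3:25
  c17: CDB Add3=120  regs: r0:1,r1:125,r2:120,r3:25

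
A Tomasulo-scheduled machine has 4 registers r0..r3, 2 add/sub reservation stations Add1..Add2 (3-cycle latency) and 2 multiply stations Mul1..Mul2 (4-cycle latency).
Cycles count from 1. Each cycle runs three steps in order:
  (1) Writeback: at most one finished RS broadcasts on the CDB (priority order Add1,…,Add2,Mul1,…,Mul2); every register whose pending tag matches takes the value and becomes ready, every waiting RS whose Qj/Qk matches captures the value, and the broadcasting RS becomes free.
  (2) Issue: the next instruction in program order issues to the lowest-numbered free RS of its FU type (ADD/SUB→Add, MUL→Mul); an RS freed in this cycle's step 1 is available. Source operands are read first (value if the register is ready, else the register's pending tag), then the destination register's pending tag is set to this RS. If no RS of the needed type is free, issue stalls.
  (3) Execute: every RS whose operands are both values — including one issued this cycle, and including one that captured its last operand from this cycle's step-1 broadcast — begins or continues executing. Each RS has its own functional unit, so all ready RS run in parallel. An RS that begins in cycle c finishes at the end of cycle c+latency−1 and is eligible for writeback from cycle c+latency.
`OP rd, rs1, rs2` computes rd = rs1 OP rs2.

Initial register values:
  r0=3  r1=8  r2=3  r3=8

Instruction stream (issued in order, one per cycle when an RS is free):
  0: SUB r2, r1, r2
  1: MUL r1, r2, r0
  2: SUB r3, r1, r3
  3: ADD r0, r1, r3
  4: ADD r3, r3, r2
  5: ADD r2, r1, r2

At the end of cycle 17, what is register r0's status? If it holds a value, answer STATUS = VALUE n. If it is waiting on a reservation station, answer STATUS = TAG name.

STATUS = VALUE 22

cycle 1: issue SUB r2<-Add1 // r0:3,r1:8,r2:Add1,r3:8
cycle 2: issue MUL r1<-Mul1 // r0:3,r1:Mul1,r2:Add1,r3:8
cycle 3: issue SUB r3<-Add2 // r0:3,r1:Mul1,r2:Add1,r3:Add2
cycle 4: CDB Add1=5; issue ADD r0<-Add1 // r0:Add1,r1:Mul1,r2:5,r3:Add2
cycle 5: stall // r0:Add1,r1:Mul1,r2:5,r3:Add2
cycle 6: stall // r0:Add1,r1:Mul1,r2:5,r3:Add2
cycle 7: stall // r0:Add1,r1:Mul1,r2:5,r3:Add2
cycle 8: CDB Mul1=15; stall // r0:Add1,r1:15,r2:5,r3:Add2
cycle 9: stall // r0:Add1,r1:15,r2:5,r3:Add2
cycle 10: stall // r0:Add1,r1:15,r2:5,r3:Add2
cycle 11: CDB Add2=7; issue ADD r3<-Add2 // r0:Add1,r1:15,r2:5,r3:Add2
cycle 12: stall // r0:Add1,r1:15,r2:5,r3:Add2
cycle 13: stall // r0:Add1,r1:15,r2:5,r3:Add2
cycle 14: CDB Add1=22; issue ADD r2<-Add1 // r0:22,r1:15,r2:Add1,r3:Add2
cycle 15: CDB Add2=12 // r0:22,r1:15,r2:Add1,r3:12
cycle 16: - // r0:22,r1:15,r2:Add1,r3:12
cycle 17: CDB Add1=20 // r0:22,r1:15,r2:20,r3:12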